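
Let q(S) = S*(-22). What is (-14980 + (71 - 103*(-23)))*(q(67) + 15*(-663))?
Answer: 143194260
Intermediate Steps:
q(S) = -22*S
(-14980 + (71 - 103*(-23)))*(q(67) + 15*(-663)) = (-14980 + (71 - 103*(-23)))*(-22*67 + 15*(-663)) = (-14980 + (71 + 2369))*(-1474 - 9945) = (-14980 + 2440)*(-11419) = -12540*(-11419) = 143194260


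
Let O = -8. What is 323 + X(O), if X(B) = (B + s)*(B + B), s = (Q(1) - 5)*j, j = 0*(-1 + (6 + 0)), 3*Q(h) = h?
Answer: 451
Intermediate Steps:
Q(h) = h/3
j = 0 (j = 0*(-1 + 6) = 0*5 = 0)
s = 0 (s = ((⅓)*1 - 5)*0 = (⅓ - 5)*0 = -14/3*0 = 0)
X(B) = 2*B² (X(B) = (B + 0)*(B + B) = B*(2*B) = 2*B²)
323 + X(O) = 323 + 2*(-8)² = 323 + 2*64 = 323 + 128 = 451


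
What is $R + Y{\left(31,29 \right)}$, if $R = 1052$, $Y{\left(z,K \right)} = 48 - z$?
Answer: $1069$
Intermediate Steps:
$R + Y{\left(31,29 \right)} = 1052 + \left(48 - 31\right) = 1052 + 17 = 1069$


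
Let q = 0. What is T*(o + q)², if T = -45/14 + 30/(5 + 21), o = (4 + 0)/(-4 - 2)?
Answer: -250/273 ≈ -0.91575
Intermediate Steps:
o = -⅔ (o = 4/(-6) = 4*(-⅙) = -⅔ ≈ -0.66667)
T = -375/182 (T = -45*1/14 + 30/26 = -45/14 + 30*(1/26) = -45/14 + 15/13 = -375/182 ≈ -2.0604)
T*(o + q)² = -375*(-⅔ + 0)²/182 = -375*(-⅔)²/182 = -375/182*4/9 = -250/273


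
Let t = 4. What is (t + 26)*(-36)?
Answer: -1080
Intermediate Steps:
(t + 26)*(-36) = (4 + 26)*(-36) = 30*(-36) = -1080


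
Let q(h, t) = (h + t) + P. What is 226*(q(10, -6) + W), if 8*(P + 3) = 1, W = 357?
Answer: 323745/4 ≈ 80936.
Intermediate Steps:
P = -23/8 (P = -3 + (⅛)*1 = -3 + ⅛ = -23/8 ≈ -2.8750)
q(h, t) = -23/8 + h + t (q(h, t) = (h + t) - 23/8 = -23/8 + h + t)
226*(q(10, -6) + W) = 226*((-23/8 + 10 - 6) + 357) = 226*(9/8 + 357) = 226*(2865/8) = 323745/4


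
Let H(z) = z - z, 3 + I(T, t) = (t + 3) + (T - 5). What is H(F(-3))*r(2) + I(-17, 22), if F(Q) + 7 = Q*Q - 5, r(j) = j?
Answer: 0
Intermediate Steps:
F(Q) = -12 + Q**2 (F(Q) = -7 + (Q*Q - 5) = -7 + (Q**2 - 5) = -7 + (-5 + Q**2) = -12 + Q**2)
I(T, t) = -5 + T + t (I(T, t) = -3 + ((t + 3) + (T - 5)) = -3 + ((3 + t) + (-5 + T)) = -3 + (-2 + T + t) = -5 + T + t)
H(z) = 0
H(F(-3))*r(2) + I(-17, 22) = 0*2 + (-5 - 17 + 22) = 0 + 0 = 0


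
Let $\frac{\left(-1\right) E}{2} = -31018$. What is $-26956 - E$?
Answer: $-88992$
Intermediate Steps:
$E = 62036$ ($E = \left(-2\right) \left(-31018\right) = 62036$)
$-26956 - E = -26956 - 62036 = -88992$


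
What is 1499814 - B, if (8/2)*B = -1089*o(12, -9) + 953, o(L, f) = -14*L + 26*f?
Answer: 5560525/4 ≈ 1.3901e+6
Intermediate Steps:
B = 438731/4 (B = (-1089*(-14*12 + 26*(-9)) + 953)/4 = (-1089*(-168 - 234) + 953)/4 = (-1089*(-402) + 953)/4 = (437778 + 953)/4 = (¼)*438731 = 438731/4 ≈ 1.0968e+5)
1499814 - B = 1499814 - 1*438731/4 = 1499814 - 438731/4 = 5560525/4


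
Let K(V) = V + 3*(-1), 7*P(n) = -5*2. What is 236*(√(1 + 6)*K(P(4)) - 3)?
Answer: -708 - 7316*√7/7 ≈ -3473.2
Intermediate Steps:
P(n) = -10/7 (P(n) = (-5*2)/7 = (⅐)*(-10) = -10/7)
K(V) = -3 + V (K(V) = V - 3 = -3 + V)
236*(√(1 + 6)*K(P(4)) - 3) = 236*(√(1 + 6)*(-3 - 10/7) - 3) = 236*(√7*(-31/7) - 3) = 236*(-31*√7/7 - 3) = 236*(-3 - 31*√7/7) = -708 - 7316*√7/7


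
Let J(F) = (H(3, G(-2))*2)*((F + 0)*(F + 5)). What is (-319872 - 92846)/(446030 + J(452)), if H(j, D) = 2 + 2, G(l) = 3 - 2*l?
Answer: -206359/1049271 ≈ -0.19667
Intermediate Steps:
H(j, D) = 4
J(F) = 8*F*(5 + F) (J(F) = (4*2)*((F + 0)*(F + 5)) = 8*(F*(5 + F)) = 8*F*(5 + F))
(-319872 - 92846)/(446030 + J(452)) = (-319872 - 92846)/(446030 + 8*452*(5 + 452)) = -412718/(446030 + 8*452*457) = -412718/(446030 + 1652512) = -412718/2098542 = -412718*1/2098542 = -206359/1049271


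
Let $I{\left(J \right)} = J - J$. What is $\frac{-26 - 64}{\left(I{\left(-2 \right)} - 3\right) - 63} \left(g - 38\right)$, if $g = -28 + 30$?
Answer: $- \frac{540}{11} \approx -49.091$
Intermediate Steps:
$I{\left(J \right)} = 0$
$g = 2$
$\frac{-26 - 64}{\left(I{\left(-2 \right)} - 3\right) - 63} \left(g - 38\right) = \frac{-26 - 64}{\left(0 - 3\right) - 63} \left(2 - 38\right) = - \frac{90}{\left(0 - 3\right) - 63} \left(-36\right) = - \frac{90}{-3 - 63} \left(-36\right) = - \frac{90}{-66} \left(-36\right) = \left(-90\right) \left(- \frac{1}{66}\right) \left(-36\right) = \frac{15}{11} \left(-36\right) = - \frac{540}{11}$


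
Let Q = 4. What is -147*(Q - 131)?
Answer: 18669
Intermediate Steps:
-147*(Q - 131) = -147*(4 - 131) = -147*(-127) = 18669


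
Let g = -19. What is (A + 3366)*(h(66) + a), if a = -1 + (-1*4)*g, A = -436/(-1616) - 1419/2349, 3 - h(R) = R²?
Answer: -759108117871/52722 ≈ -1.4398e+7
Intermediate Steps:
h(R) = 3 - R²
A = -105745/316332 (A = -436*(-1/1616) - 1419*1/2349 = 109/404 - 473/783 = -105745/316332 ≈ -0.33428)
a = 75 (a = -1 - 1*4*(-19) = -1 - 4*(-19) = -1 + 76 = 75)
(A + 3366)*(h(66) + a) = (-105745/316332 + 3366)*((3 - 1*66²) + 75) = 1064667767*((3 - 1*4356) + 75)/316332 = 1064667767*((3 - 4356) + 75)/316332 = 1064667767*(-4353 + 75)/316332 = (1064667767/316332)*(-4278) = -759108117871/52722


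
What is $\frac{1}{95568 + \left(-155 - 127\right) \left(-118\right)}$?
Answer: $\frac{1}{128844} \approx 7.7613 \cdot 10^{-6}$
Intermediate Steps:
$\frac{1}{95568 + \left(-155 - 127\right) \left(-118\right)} = \frac{1}{95568 - -33276} = \frac{1}{95568 + 33276} = \frac{1}{128844}$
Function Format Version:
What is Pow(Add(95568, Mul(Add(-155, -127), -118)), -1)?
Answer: Rational(1, 128844) ≈ 7.7613e-6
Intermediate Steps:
Pow(Add(95568, Mul(Add(-155, -127), -118)), -1) = Pow(Add(95568, Mul(-282, -118)), -1) = Pow(Add(95568, 33276), -1) = Pow(128844, -1) = Rational(1, 128844)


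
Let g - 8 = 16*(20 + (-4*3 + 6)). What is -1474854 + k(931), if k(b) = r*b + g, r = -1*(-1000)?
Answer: -543622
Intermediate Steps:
r = 1000
g = 232 (g = 8 + 16*(20 + (-4*3 + 6)) = 8 + 16*(20 + (-12 + 6)) = 8 + 16*(20 - 6) = 8 + 16*14 = 8 + 224 = 232)
k(b) = 232 + 1000*b (k(b) = 1000*b + 232 = 232 + 1000*b)
-1474854 + k(931) = -1474854 + (232 + 1000*931) = -1474854 + (232 + 931000) = -1474854 + 931232 = -543622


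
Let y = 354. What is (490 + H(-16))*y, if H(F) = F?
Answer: 167796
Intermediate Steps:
(490 + H(-16))*y = (490 - 16)*354 = 474*354 = 167796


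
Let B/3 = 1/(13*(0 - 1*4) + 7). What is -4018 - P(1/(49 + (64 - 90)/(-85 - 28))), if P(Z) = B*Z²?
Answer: -1865173808861/464204535 ≈ -4018.0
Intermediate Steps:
B = -1/15 (B = 3/(13*(0 - 1*4) + 7) = 3/(13*(0 - 4) + 7) = 3/(13*(-4) + 7) = 3/(-52 + 7) = 3/(-45) = 3*(-1/45) = -1/15 ≈ -0.066667)
P(Z) = -Z²/15
-4018 - P(1/(49 + (64 - 90)/(-85 - 28))) = -4018 - (-1)*(1/(49 + (64 - 90)/(-85 - 28)))²/15 = -4018 - (-1)*(1/(49 - 26/(-113)))²/15 = -4018 - (-1)*(1/(49 - 26*(-1/113)))²/15 = -4018 - (-1)*(1/(49 + 26/113))²/15 = -4018 - (-1)*(1/(5563/113))²/15 = -4018 - (-1)*(113/5563)²/15 = -4018 - (-1)*12769/(15*30946969) = -4018 - 1*(-12769/464204535) = -4018 + 12769/464204535 = -1865173808861/464204535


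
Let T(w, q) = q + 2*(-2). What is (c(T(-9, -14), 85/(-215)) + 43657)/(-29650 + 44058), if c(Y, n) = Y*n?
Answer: 1877557/619544 ≈ 3.0305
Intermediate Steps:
T(w, q) = -4 + q (T(w, q) = q - 4 = -4 + q)
(c(T(-9, -14), 85/(-215)) + 43657)/(-29650 + 44058) = ((-4 - 14)*(85/(-215)) + 43657)/(-29650 + 44058) = (-1530*(-1)/215 + 43657)/14408 = (-18*(-17/43) + 43657)*(1/14408) = (306/43 + 43657)*(1/14408) = (1877557/43)*(1/14408) = 1877557/619544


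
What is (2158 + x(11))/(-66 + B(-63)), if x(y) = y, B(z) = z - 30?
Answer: -723/53 ≈ -13.642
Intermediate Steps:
B(z) = -30 + z
(2158 + x(11))/(-66 + B(-63)) = (2158 + 11)/(-66 + (-30 - 63)) = 2169/(-66 - 93) = 2169/(-159) = 2169*(-1/159) = -723/53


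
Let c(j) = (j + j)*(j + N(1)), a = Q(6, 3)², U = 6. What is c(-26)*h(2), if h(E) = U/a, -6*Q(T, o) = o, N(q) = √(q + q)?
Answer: 32448 - 1248*√2 ≈ 30683.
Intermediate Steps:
N(q) = √2*√q (N(q) = √(2*q) = √2*√q)
Q(T, o) = -o/6
a = ¼ (a = (-⅙*3)² = (-½)² = ¼ ≈ 0.25000)
c(j) = 2*j*(j + √2) (c(j) = (j + j)*(j + √2*√1) = (2*j)*(j + √2*1) = (2*j)*(j + √2) = 2*j*(j + √2))
h(E) = 24 (h(E) = 6/(¼) = 6*4 = 24)
c(-26)*h(2) = (2*(-26)*(-26 + √2))*24 = (1352 - 52*√2)*24 = 32448 - 1248*√2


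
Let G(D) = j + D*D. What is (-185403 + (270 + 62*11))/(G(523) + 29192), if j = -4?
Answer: -184451/302717 ≈ -0.60932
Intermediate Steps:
G(D) = -4 + D² (G(D) = -4 + D*D = -4 + D²)
(-185403 + (270 + 62*11))/(G(523) + 29192) = (-185403 + (270 + 62*11))/((-4 + 523²) + 29192) = (-185403 + (270 + 682))/((-4 + 273529) + 29192) = (-185403 + 952)/(273525 + 29192) = -184451/302717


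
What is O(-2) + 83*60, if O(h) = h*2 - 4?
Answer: 4972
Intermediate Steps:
O(h) = -4 + 2*h (O(h) = 2*h - 4 = -4 + 2*h)
O(-2) + 83*60 = (-4 + 2*(-2)) + 83*60 = (-4 - 4) + 4980 = -8 + 4980 = 4972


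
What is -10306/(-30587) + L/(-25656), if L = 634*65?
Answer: -498039767/392370036 ≈ -1.2693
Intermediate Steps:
L = 41210
-10306/(-30587) + L/(-25656) = -10306/(-30587) + 41210/(-25656) = -10306*(-1/30587) + 41210*(-1/25656) = 10306/30587 - 20605/12828 = -498039767/392370036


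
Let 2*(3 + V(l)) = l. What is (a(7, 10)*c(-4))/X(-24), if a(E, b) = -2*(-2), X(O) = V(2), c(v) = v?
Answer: 8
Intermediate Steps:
V(l) = -3 + l/2
X(O) = -2 (X(O) = -3 + (½)*2 = -3 + 1 = -2)
a(E, b) = 4
(a(7, 10)*c(-4))/X(-24) = (4*(-4))/(-2) = -16*(-½) = 8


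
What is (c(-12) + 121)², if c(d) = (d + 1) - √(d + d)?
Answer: 12076 - 440*I*√6 ≈ 12076.0 - 1077.8*I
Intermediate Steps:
c(d) = 1 + d - √2*√d (c(d) = (1 + d) - √(2*d) = (1 + d) - √2*√d = 1 + d - √2*√d)
(c(-12) + 121)² = ((1 - 12 - √2*√(-12)) + 121)² = ((1 - 12 - √2*2*I*√3) + 121)² = ((1 - 12 - 2*I*√6) + 121)² = ((-11 - 2*I*√6) + 121)² = (110 - 2*I*√6)²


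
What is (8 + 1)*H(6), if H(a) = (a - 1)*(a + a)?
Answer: 540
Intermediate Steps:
H(a) = 2*a*(-1 + a) (H(a) = (-1 + a)*(2*a) = 2*a*(-1 + a))
(8 + 1)*H(6) = (8 + 1)*(2*6*(-1 + 6)) = 9*(2*6*5) = 9*60 = 540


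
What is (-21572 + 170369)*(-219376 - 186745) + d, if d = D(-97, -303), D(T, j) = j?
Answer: -60429586740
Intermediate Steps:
d = -303
(-21572 + 170369)*(-219376 - 186745) + d = (-21572 + 170369)*(-219376 - 186745) - 303 = 148797*(-406121) - 303 = -60429586437 - 303 = -60429586740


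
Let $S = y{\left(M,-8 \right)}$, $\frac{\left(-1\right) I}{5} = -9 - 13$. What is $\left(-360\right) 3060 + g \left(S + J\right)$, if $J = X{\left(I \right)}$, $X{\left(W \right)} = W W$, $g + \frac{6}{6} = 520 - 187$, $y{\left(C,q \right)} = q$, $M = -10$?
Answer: $2912944$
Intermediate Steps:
$g = 332$ ($g = -1 + \left(520 - 187\right) = -1 + 333 = 332$)
$I = 110$ ($I = - 5 \left(-9 - 13\right) = \left(-5\right) \left(-22\right) = 110$)
$S = -8$
$X{\left(W \right)} = W^{2}$
$J = 12100$ ($J = 110^{2} = 12100$)
$\left(-360\right) 3060 + g \left(S + J\right) = \left(-360\right) 3060 + 332 \left(-8 + 12100\right) = -1101600 + 332 \cdot 12092 = -1101600 + 4014544 = 2912944$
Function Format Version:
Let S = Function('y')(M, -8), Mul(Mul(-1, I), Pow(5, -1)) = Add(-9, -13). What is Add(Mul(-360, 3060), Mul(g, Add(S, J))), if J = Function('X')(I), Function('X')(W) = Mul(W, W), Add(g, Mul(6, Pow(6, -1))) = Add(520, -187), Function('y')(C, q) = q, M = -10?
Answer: 2912944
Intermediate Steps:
g = 332 (g = Add(-1, Add(520, -187)) = Add(-1, 333) = 332)
I = 110 (I = Mul(-5, Add(-9, -13)) = Mul(-5, -22) = 110)
S = -8
Function('X')(W) = Pow(W, 2)
J = 12100 (J = Pow(110, 2) = 12100)
Add(Mul(-360, 3060), Mul(g, Add(S, J))) = Add(Mul(-360, 3060), Mul(332, Add(-8, 12100))) = Add(-1101600, Mul(332, 12092)) = Add(-1101600, 4014544) = 2912944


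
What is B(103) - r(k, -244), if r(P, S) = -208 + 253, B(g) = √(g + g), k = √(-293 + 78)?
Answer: -45 + √206 ≈ -30.647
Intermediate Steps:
k = I*√215 (k = √(-215) = I*√215 ≈ 14.663*I)
B(g) = √2*√g (B(g) = √(2*g) = √2*√g)
r(P, S) = 45
B(103) - r(k, -244) = √2*√103 - 1*45 = √206 - 45 = -45 + √206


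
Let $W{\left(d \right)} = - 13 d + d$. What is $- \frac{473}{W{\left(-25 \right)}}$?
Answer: $- \frac{473}{300} \approx -1.5767$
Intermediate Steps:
$W{\left(d \right)} = - 12 d$
$- \frac{473}{W{\left(-25 \right)}} = - \frac{473}{\left(-12\right) \left(-25\right)} = - \frac{473}{300}$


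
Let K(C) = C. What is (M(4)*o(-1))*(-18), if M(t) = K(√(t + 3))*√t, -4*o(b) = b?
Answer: -9*√7 ≈ -23.812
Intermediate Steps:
o(b) = -b/4
M(t) = √t*√(3 + t) (M(t) = √(t + 3)*√t = √(3 + t)*√t = √t*√(3 + t))
(M(4)*o(-1))*(-18) = ((√4*√(3 + 4))*(-¼*(-1)))*(-18) = ((2*√7)*(¼))*(-18) = (√7/2)*(-18) = -9*√7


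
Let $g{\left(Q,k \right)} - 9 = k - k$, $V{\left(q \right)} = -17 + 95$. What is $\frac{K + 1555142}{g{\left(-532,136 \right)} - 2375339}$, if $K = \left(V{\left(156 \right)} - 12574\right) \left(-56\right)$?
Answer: $- \frac{1127459}{1187665} \approx -0.94931$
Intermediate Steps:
$V{\left(q \right)} = 78$
$g{\left(Q,k \right)} = 9$ ($g{\left(Q,k \right)} = 9 + \left(k - k\right) = 9 + 0 = 9$)
$K = 699776$ ($K = \left(78 - 12574\right) \left(-56\right) = \left(-12496\right) \left(-56\right) = 699776$)
$\frac{K + 1555142}{g{\left(-532,136 \right)} - 2375339} = \frac{699776 + 1555142}{9 - 2375339} = \frac{2254918}{-2375330} = 2254918 \left(- \frac{1}{2375330}\right) = - \frac{1127459}{1187665}$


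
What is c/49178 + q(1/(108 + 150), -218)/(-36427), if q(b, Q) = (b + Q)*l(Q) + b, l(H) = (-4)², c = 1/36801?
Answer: 135717926853821/1417399738397829 ≈ 0.095751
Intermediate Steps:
c = 1/36801 ≈ 2.7173e-5
l(H) = 16
q(b, Q) = 16*Q + 17*b (q(b, Q) = (b + Q)*16 + b = (Q + b)*16 + b = (16*Q + 16*b) + b = 16*Q + 17*b)
c/49178 + q(1/(108 + 150), -218)/(-36427) = (1/36801)/49178 + (16*(-218) + 17/(108 + 150))/(-36427) = (1/36801)*(1/49178) + (-3488 + 17/258)*(-1/36427) = 1/1809799578 + (-3488 + 17*(1/258))*(-1/36427) = 1/1809799578 + (-3488 + 17/258)*(-1/36427) = 1/1809799578 - 899887/258*(-1/36427) = 1/1809799578 + 899887/9398166 = 135717926853821/1417399738397829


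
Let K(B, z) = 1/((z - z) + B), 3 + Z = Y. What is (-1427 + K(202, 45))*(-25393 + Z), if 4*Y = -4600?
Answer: 3825982069/101 ≈ 3.7881e+7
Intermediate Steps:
Y = -1150 (Y = (¼)*(-4600) = -1150)
Z = -1153 (Z = -3 - 1150 = -1153)
K(B, z) = 1/B (K(B, z) = 1/(0 + B) = 1/B)
(-1427 + K(202, 45))*(-25393 + Z) = (-1427 + 1/202)*(-25393 - 1153) = (-1427 + 1/202)*(-26546) = -288253/202*(-26546) = 3825982069/101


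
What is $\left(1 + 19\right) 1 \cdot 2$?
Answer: $40$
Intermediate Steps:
$\left(1 + 19\right) 1 \cdot 2 = 20 \cdot 2 = 40$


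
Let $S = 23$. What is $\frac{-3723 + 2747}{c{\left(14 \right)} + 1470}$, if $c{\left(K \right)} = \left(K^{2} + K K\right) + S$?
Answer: $- \frac{976}{1885} \approx -0.51777$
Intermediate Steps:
$c{\left(K \right)} = 23 + 2 K^{2}$ ($c{\left(K \right)} = \left(K^{2} + K K\right) + 23 = \left(K^{2} + K^{2}\right) + 23 = 2 K^{2} + 23 = 23 + 2 K^{2}$)
$\frac{-3723 + 2747}{c{\left(14 \right)} + 1470} = \frac{-3723 + 2747}{\left(23 + 2 \cdot 14^{2}\right) + 1470} = - \frac{976}{\left(23 + 2 \cdot 196\right) + 1470} = - \frac{976}{\left(23 + 392\right) + 1470} = - \frac{976}{415 + 1470} = - \frac{976}{1885}$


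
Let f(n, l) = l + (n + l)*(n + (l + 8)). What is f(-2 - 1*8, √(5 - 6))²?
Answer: 240 - 418*I ≈ 240.0 - 418.0*I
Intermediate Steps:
f(n, l) = l + (l + n)*(8 + l + n) (f(n, l) = l + (l + n)*(n + (8 + l)) = l + (l + n)*(8 + l + n))
f(-2 - 1*8, √(5 - 6))² = ((√(5 - 6))² + (-2 - 1*8)² + 8*(-2 - 1*8) + 9*√(5 - 6) + 2*√(5 - 6)*(-2 - 1*8))² = ((√(-1))² + (-2 - 8)² + 8*(-2 - 8) + 9*√(-1) + 2*√(-1)*(-2 - 8))² = (I² + (-10)² + 8*(-10) + 9*I + 2*I*(-10))² = (-1 + 100 - 80 + 9*I - 20*I)² = (19 - 11*I)²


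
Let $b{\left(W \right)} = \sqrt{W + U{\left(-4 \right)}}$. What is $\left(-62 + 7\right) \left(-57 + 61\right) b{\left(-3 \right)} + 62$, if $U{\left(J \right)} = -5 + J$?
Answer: $62 - 440 i \sqrt{3} \approx 62.0 - 762.1 i$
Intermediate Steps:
$b{\left(W \right)} = \sqrt{-9 + W}$ ($b{\left(W \right)} = \sqrt{W - 9} = \sqrt{-9 + W}$)
$\left(-62 + 7\right) \left(-57 + 61\right) b{\left(-3 \right)} + 62 = \left(-62 + 7\right) \left(-57 + 61\right) \sqrt{-9 - 3} + 62 = \left(-55\right) 4 \sqrt{-12} + 62 = - 220 \cdot 2 i \sqrt{3} + 62 = - 440 i \sqrt{3} + 62 = 62 - 440 i \sqrt{3}$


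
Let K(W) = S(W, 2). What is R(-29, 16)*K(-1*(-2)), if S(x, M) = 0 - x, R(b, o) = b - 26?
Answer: 110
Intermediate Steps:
R(b, o) = -26 + b
S(x, M) = -x
K(W) = -W
R(-29, 16)*K(-1*(-2)) = (-26 - 29)*(-(-1)*(-2)) = -(-55)*2 = -55*(-2) = 110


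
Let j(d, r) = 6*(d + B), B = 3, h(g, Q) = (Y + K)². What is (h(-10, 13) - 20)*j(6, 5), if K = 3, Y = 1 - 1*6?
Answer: -864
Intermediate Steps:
Y = -5 (Y = 1 - 6 = -5)
h(g, Q) = 4 (h(g, Q) = (-5 + 3)² = (-2)² = 4)
j(d, r) = 18 + 6*d (j(d, r) = 6*(d + 3) = 6*(3 + d) = 18 + 6*d)
(h(-10, 13) - 20)*j(6, 5) = (4 - 20)*(18 + 6*6) = -16*(18 + 36) = -16*54 = -864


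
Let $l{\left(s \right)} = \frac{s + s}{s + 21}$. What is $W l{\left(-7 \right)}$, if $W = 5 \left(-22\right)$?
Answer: $110$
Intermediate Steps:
$W = -110$
$l{\left(s \right)} = \frac{2 s}{21 + s}$
$W l{\left(-7 \right)} = - 110 \cdot 2 \left(-7\right) \frac{1}{21 - 7} = - 110 \cdot 2 \left(-7\right) \frac{1}{14} = \left(-110\right) \left(-1\right) = 110$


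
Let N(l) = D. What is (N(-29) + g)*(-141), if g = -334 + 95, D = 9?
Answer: 32430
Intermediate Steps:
N(l) = 9
g = -239
(N(-29) + g)*(-141) = (9 - 239)*(-141) = -230*(-141) = 32430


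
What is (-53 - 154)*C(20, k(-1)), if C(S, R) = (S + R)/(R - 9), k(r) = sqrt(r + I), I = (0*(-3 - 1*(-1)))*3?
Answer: 37053/82 + 6003*I/82 ≈ 451.87 + 73.207*I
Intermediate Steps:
I = 0 (I = (0*(-3 + 1))*3 = (0*(-2))*3 = 0*3 = 0)
k(r) = sqrt(r) (k(r) = sqrt(r + 0) = sqrt(r))
C(S, R) = (R + S)/(-9 + R)
(-53 - 154)*C(20, k(-1)) = (-53 - 154)*((sqrt(-1) + 20)/(-9 + sqrt(-1))) = -207*(I + 20)/(-9 + I) = -207*(-9 - I)/82*(20 + I) = -207*(-9 - I)*(20 + I)/82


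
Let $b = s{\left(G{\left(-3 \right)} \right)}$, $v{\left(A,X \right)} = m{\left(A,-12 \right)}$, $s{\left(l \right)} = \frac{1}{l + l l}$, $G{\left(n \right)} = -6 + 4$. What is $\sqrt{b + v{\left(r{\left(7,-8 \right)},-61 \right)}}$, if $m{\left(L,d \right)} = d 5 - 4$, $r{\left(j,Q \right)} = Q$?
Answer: $\frac{i \sqrt{254}}{2} \approx 7.9687 i$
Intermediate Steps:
$G{\left(n \right)} = -2$
$s{\left(l \right)} = \frac{1}{l + l^{2}}$
$m{\left(L,d \right)} = -4 + 5 d$ ($m{\left(L,d \right)} = 5 d - 4 = -4 + 5 d$)
$v{\left(A,X \right)} = -64$ ($v{\left(A,X \right)} = -4 + 5 \left(-12\right) = -4 - 60 = -64$)
$b = \frac{1}{2}$ ($b = \frac{1}{\left(-2\right) \left(1 - 2\right)} = - \frac{1}{2 \left(-1\right)} = \left(- \frac{1}{2}\right) \left(-1\right) = \frac{1}{2} \approx 0.5$)
$\sqrt{b + v{\left(r{\left(7,-8 \right)},-61 \right)}} = \sqrt{\frac{1}{2} - 64} = \sqrt{- \frac{127}{2}} = \frac{i \sqrt{254}}{2}$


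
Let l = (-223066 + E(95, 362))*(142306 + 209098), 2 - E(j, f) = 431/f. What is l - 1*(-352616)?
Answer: -14187802220002/181 ≈ -7.8386e+10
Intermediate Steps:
E(j, f) = 2 - 431/f
l = -14187866043498/181 (l = (-223066 + (2 - 431/362))*(142306 + 209098) = (-223066 + (2 - 431*1/362))*351404 = (-223066 + (2 - 431/362))*351404 = (-223066 + 293/362)*351404 = -80749599/362*351404 = -14187866043498/181 ≈ -7.8386e+10)
l - 1*(-352616) = -14187866043498/181 - 1*(-352616) = -14187866043498/181 + 352616 = -14187802220002/181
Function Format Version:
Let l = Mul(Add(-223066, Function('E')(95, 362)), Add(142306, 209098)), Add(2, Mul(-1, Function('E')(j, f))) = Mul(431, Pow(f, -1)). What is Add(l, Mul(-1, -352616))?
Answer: Rational(-14187802220002, 181) ≈ -7.8386e+10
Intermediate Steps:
Function('E')(j, f) = Add(2, Mul(-431, Pow(f, -1))) (Function('E')(j, f) = Add(2, Mul(-1, Mul(431, Pow(f, -1)))) = Add(2, Mul(-431, Pow(f, -1))))
l = Rational(-14187866043498, 181) (l = Mul(Add(-223066, Add(2, Mul(-431, Pow(362, -1)))), Add(142306, 209098)) = Mul(Add(-223066, Add(2, Mul(-431, Rational(1, 362)))), 351404) = Mul(Add(-223066, Add(2, Rational(-431, 362))), 351404) = Mul(Add(-223066, Rational(293, 362)), 351404) = Mul(Rational(-80749599, 362), 351404) = Rational(-14187866043498, 181) ≈ -7.8386e+10)
Add(l, Mul(-1, -352616)) = Add(Rational(-14187866043498, 181), Mul(-1, -352616)) = Add(Rational(-14187866043498, 181), 352616) = Rational(-14187802220002, 181)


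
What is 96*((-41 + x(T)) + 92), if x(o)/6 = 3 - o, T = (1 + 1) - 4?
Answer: 7776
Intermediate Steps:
T = -2 (T = 2 - 4 = -2)
x(o) = 18 - 6*o (x(o) = 6*(3 - o) = 18 - 6*o)
96*((-41 + x(T)) + 92) = 96*((-41 + (18 - 6*(-2))) + 92) = 96*((-41 + (18 + 12)) + 92) = 96*((-41 + 30) + 92) = 96*(-11 + 92) = 96*81 = 7776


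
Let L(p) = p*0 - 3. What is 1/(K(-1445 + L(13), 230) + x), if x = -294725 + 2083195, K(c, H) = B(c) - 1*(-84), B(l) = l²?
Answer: 1/3885258 ≈ 2.5738e-7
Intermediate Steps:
L(p) = -3 (L(p) = 0 - 3 = -3)
K(c, H) = 84 + c² (K(c, H) = c² - 1*(-84) = c² + 84 = 84 + c²)
x = 1788470
1/(K(-1445 + L(13), 230) + x) = 1/((84 + (-1445 - 3)²) + 1788470) = 1/((84 + (-1448)²) + 1788470) = 1/((84 + 2096704) + 1788470) = 1/(2096788 + 1788470) = 1/3885258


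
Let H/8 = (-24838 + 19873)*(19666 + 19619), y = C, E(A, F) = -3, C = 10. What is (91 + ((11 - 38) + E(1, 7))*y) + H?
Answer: -1560400409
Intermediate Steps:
y = 10
H = -1560400200 (H = 8*((-24838 + 19873)*(19666 + 19619)) = 8*(-4965*39285) = 8*(-195050025) = -1560400200)
(91 + ((11 - 38) + E(1, 7))*y) + H = (91 + ((11 - 38) - 3)*10) - 1560400200 = (91 + (-27 - 3)*10) - 1560400200 = (91 - 30*10) - 1560400200 = (91 - 300) - 1560400200 = -209 - 1560400200 = -1560400409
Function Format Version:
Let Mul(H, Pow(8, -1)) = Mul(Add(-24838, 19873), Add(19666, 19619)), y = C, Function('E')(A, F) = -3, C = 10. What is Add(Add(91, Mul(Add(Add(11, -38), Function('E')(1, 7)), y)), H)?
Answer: -1560400409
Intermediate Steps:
y = 10
H = -1560400200 (H = Mul(8, Mul(Add(-24838, 19873), Add(19666, 19619))) = Mul(8, Mul(-4965, 39285)) = Mul(8, -195050025) = -1560400200)
Add(Add(91, Mul(Add(Add(11, -38), Function('E')(1, 7)), y)), H) = Add(Add(91, Mul(Add(Add(11, -38), -3), 10)), -1560400200) = Add(Add(91, Mul(Add(-27, -3), 10)), -1560400200) = Add(Add(91, Mul(-30, 10)), -1560400200) = Add(Add(91, -300), -1560400200) = Add(-209, -1560400200) = -1560400409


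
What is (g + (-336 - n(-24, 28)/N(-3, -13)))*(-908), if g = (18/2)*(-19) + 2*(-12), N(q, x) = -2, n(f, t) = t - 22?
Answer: 479424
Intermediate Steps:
n(f, t) = -22 + t
g = -195 (g = (18*(1/2))*(-19) - 24 = 9*(-19) - 24 = -171 - 24 = -195)
(g + (-336 - n(-24, 28)/N(-3, -13)))*(-908) = (-195 + (-336 - (-22 + 28)/(-2)))*(-908) = (-195 + (-336 - 6*(-1)/2))*(-908) = (-195 + (-336 - 1*(-3)))*(-908) = (-195 + (-336 + 3))*(-908) = (-195 - 333)*(-908) = -528*(-908) = 479424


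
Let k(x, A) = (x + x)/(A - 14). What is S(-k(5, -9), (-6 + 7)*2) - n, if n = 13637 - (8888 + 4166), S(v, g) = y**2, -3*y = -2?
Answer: -5243/9 ≈ -582.56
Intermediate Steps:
k(x, A) = 2*x/(-14 + A) (k(x, A) = (2*x)/(-14 + A) = 2*x/(-14 + A))
y = 2/3 (y = -1/3*(-2) = 2/3 ≈ 0.66667)
S(v, g) = 4/9 (S(v, g) = (2/3)**2 = 4/9)
n = 583 (n = 13637 - 1*13054 = 13637 - 13054 = 583)
S(-k(5, -9), (-6 + 7)*2) - n = 4/9 - 1*583 = 4/9 - 583 = -5243/9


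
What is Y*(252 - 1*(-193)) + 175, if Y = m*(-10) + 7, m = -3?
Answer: 16640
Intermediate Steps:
Y = 37 (Y = -3*(-10) + 7 = 30 + 7 = 37)
Y*(252 - 1*(-193)) + 175 = 37*(252 - 1*(-193)) + 175 = 37*(252 + 193) + 175 = 37*445 + 175 = 16465 + 175 = 16640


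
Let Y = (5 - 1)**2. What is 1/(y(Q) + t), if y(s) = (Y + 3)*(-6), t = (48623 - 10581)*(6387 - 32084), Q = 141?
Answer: -1/977565388 ≈ -1.0229e-9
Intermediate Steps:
t = -977565274 (t = 38042*(-25697) = -977565274)
Y = 16 (Y = 4**2 = 16)
y(s) = -114 (y(s) = (16 + 3)*(-6) = 19*(-6) = -114)
1/(y(Q) + t) = 1/(-114 - 977565274) = 1/(-977565388) = -1/977565388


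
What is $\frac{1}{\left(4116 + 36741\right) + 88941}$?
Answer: $\frac{1}{129798} \approx 7.7043 \cdot 10^{-6}$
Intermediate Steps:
$\frac{1}{\left(4116 + 36741\right) + 88941} = \frac{1}{40857 + 88941} = \frac{1}{129798}$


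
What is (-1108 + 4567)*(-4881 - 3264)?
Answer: -28173555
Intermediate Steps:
(-1108 + 4567)*(-4881 - 3264) = 3459*(-8145) = -28173555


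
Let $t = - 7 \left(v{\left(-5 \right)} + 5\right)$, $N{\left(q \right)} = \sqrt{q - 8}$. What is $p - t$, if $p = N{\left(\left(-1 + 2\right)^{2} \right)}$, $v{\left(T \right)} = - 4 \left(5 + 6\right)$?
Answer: $-273 + i \sqrt{7} \approx -273.0 + 2.6458 i$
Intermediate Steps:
$v{\left(T \right)} = -44$ ($v{\left(T \right)} = \left(-4\right) 11 = -44$)
$N{\left(q \right)} = \sqrt{-8 + q}$ ($N{\left(q \right)} = \sqrt{q - 8} = \sqrt{-8 + q}$)
$p = i \sqrt{7}$ ($p = \sqrt{-8 + \left(-1 + 2\right)^{2}} = \sqrt{-8 + 1^{2}} = \sqrt{-8 + 1} = \sqrt{-7} = i \sqrt{7} \approx 2.6458 i$)
$t = 273$ ($t = - 7 \left(-44 + 5\right) = \left(-7\right) \left(-39\right) = 273$)
$p - t = i \sqrt{7} - 273 = -273 + i \sqrt{7}$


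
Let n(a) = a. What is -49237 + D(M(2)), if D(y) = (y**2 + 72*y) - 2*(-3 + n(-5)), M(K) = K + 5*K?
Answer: -48213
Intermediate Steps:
M(K) = 6*K
D(y) = 16 + y**2 + 72*y (D(y) = (y**2 + 72*y) - 2*(-3 - 5) = (y**2 + 72*y) - 2*(-8) = (y**2 + 72*y) + 16 = 16 + y**2 + 72*y)
-49237 + D(M(2)) = -49237 + (16 + (6*2)**2 + 72*(6*2)) = -49237 + (16 + 12**2 + 72*12) = -49237 + (16 + 144 + 864) = -49237 + 1024 = -48213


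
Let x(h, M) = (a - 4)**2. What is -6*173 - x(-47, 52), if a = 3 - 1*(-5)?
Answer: -1054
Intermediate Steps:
a = 8 (a = 3 + 5 = 8)
x(h, M) = 16 (x(h, M) = (8 - 4)**2 = 4**2 = 16)
-6*173 - x(-47, 52) = -6*173 - 1*16 = -1038 - 16 = -1054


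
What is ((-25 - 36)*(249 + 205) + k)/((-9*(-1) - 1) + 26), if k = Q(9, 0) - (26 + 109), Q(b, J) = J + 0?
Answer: -1637/2 ≈ -818.50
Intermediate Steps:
Q(b, J) = J
k = -135 (k = 0 - (26 + 109) = 0 - 1*135 = 0 - 135 = -135)
((-25 - 36)*(249 + 205) + k)/((-9*(-1) - 1) + 26) = ((-25 - 36)*(249 + 205) - 135)/((-9*(-1) - 1) + 26) = (-61*454 - 135)/((9 - 1) + 26) = (-27694 - 135)/(8 + 26) = -27829/34 = -27829*1/34 = -1637/2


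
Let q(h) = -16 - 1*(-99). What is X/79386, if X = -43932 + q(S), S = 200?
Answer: -43849/79386 ≈ -0.55235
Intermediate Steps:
q(h) = 83 (q(h) = -16 + 99 = 83)
X = -43849 (X = -43932 + 83 = -43849)
X/79386 = -43849/79386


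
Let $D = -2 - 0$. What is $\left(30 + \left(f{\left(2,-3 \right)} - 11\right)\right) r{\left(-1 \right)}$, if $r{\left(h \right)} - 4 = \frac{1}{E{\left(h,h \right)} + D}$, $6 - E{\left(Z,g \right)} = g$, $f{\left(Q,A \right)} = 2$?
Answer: $\frac{441}{5} \approx 88.2$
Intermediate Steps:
$D = -2$ ($D = -2 + 0 = -2$)
$E{\left(Z,g \right)} = 6 - g$
$r{\left(h \right)} = 4 + \frac{1}{4 - h}$ ($r{\left(h \right)} = 4 + \frac{1}{\left(6 - h\right) - 2} = 4 + \frac{1}{4 - h}$)
$\left(30 + \left(f{\left(2,-3 \right)} - 11\right)\right) r{\left(-1 \right)} = \left(30 + \left(2 - 11\right)\right) \frac{-17 + 4 \left(-1\right)}{-4 - 1} = \left(30 - 9\right) \frac{-17 - 4}{-5} = 21 \left(\left(- \frac{1}{5}\right) \left(-21\right)\right) = 21 \cdot \frac{21}{5} = \frac{441}{5}$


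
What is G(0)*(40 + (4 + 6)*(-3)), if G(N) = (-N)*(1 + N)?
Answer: 0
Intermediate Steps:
G(N) = -N*(1 + N)
G(0)*(40 + (4 + 6)*(-3)) = (-1*0*(1 + 0))*(40 + (4 + 6)*(-3)) = (-1*0*1)*(40 + 10*(-3)) = 0*(40 - 30) = 0*10 = 0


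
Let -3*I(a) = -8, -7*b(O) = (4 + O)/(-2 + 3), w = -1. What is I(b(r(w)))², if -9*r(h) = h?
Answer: 64/9 ≈ 7.1111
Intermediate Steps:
r(h) = -h/9
b(O) = -4/7 - O/7 (b(O) = -(4 + O)/(7*(-2 + 3)) = -(4 + O)/(7*1) = -(4 + O)/7 = -4/7 - O/7)
I(a) = 8/3 (I(a) = -⅓*(-8) = 8/3)
I(b(r(w)))² = (8/3)² = 64/9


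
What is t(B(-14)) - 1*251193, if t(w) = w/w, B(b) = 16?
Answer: -251192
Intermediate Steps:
t(w) = 1
t(B(-14)) - 1*251193 = 1 - 1*251193 = 1 - 251193 = -251192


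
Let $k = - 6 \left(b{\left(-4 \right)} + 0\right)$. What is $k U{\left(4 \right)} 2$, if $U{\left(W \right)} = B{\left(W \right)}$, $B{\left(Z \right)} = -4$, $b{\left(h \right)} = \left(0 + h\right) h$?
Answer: $768$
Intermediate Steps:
$b{\left(h \right)} = h^{2}$ ($b{\left(h \right)} = h h = h^{2}$)
$U{\left(W \right)} = -4$
$k = -96$ ($k = - 6 \left(\left(-4\right)^{2} + 0\right) = - 6 \left(16 + 0\right) = \left(-6\right) 16 = -96$)
$k U{\left(4 \right)} 2 = - 96 \left(\left(-4\right) 2\right) = \left(-96\right) \left(-8\right) = 768$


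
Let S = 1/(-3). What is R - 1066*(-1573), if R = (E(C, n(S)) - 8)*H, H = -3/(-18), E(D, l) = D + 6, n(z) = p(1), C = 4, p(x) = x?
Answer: 5030455/3 ≈ 1.6768e+6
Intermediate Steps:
S = -⅓ ≈ -0.33333
n(z) = 1
E(D, l) = 6 + D
H = ⅙ (H = -3*(-1/18) = ⅙ ≈ 0.16667)
R = ⅓ (R = ((6 + 4) - 8)*(⅙) = (10 - 8)*(⅙) = 2*(⅙) = ⅓ ≈ 0.33333)
R - 1066*(-1573) = ⅓ - 1066*(-1573) = ⅓ + 1676818 = 5030455/3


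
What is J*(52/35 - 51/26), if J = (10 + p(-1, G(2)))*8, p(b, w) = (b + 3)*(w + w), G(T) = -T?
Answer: -3464/455 ≈ -7.6132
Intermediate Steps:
p(b, w) = 2*w*(3 + b) (p(b, w) = (3 + b)*(2*w) = 2*w*(3 + b))
J = 16 (J = (10 + 2*(-1*2)*(3 - 1))*8 = (10 + 2*(-2)*2)*8 = (10 - 8)*8 = 2*8 = 16)
J*(52/35 - 51/26) = 16*(52/35 - 51/26) = 16*(-433/910) = -3464/455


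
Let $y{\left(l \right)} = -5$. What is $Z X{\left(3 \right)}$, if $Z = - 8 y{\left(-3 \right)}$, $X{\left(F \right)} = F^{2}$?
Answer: $360$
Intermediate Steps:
$Z = 40$ ($Z = \left(-8\right) \left(-5\right) = 40$)
$Z X{\left(3 \right)} = 40 \cdot 3^{2} = 40 \cdot 9 = 360$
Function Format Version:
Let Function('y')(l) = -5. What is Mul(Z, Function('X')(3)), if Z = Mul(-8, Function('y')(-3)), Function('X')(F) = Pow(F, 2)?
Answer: 360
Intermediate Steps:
Z = 40 (Z = Mul(-8, -5) = 40)
Mul(Z, Function('X')(3)) = Mul(40, Pow(3, 2)) = Mul(40, 9) = 360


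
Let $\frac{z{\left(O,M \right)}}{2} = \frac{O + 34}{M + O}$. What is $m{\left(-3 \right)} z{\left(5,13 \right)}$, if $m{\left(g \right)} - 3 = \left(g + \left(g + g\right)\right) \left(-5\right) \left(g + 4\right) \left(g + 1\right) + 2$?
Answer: $- \frac{1105}{3} \approx -368.33$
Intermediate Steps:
$m{\left(g \right)} = 5 - 15 g \left(1 + g\right) \left(4 + g\right)$ ($m{\left(g \right)} = 3 + \left(\left(g + \left(g + g\right)\right) \left(-5\right) \left(g + 4\right) \left(g + 1\right) + 2\right) = 3 + \left(\left(g + 2 g\right) \left(-5\right) \left(4 + g\right) \left(1 + g\right) + 2\right) = 3 + \left(3 g \left(-5\right) \left(1 + g\right) \left(4 + g\right) + 2\right) = 3 + \left(- 15 g \left(1 + g\right) \left(4 + g\right) + 2\right) = 3 - \left(-2 + 15 g \left(1 + g\right) \left(4 + g\right)\right) = 5 - 15 g \left(1 + g\right) \left(4 + g\right)$)
$z{\left(O,M \right)} = \frac{2 \left(34 + O\right)}{M + O}$ ($z{\left(O,M \right)} = 2 \frac{O + 34}{M + O} = 2 \frac{34 + O}{M + O} = \frac{2 \left(34 + O\right)}{M + O}$)
$m{\left(-3 \right)} z{\left(5,13 \right)} = \left(5 - 75 \left(-3\right)^{2} - -180 - 15 \left(-3\right)^{3}\right) \frac{2 \left(34 + 5\right)}{13 + 5} = \left(5 - 675 + 180 - -405\right) 2 \cdot \frac{1}{18} \cdot 39 = \left(5 - 675 + 180 + 405\right) 2 \cdot \frac{1}{18} \cdot 39 = \left(-85\right) \frac{13}{3} = - \frac{1105}{3}$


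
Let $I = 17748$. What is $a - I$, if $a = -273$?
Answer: $-18021$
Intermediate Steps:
$a - I = -273 - 17748 = -18021$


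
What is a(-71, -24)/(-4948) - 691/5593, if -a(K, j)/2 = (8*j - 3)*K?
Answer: 75725551/13837082 ≈ 5.4727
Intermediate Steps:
a(K, j) = -2*K*(-3 + 8*j) (a(K, j) = -2*(8*j - 3)*K = -2*(-3 + 8*j)*K = -2*K*(-3 + 8*j))
a(-71, -24)/(-4948) - 691/5593 = (2*(-71)*(3 - 8*(-24)))/(-4948) - 691/5593 = (2*(-71)*(3 + 192))*(-1/4948) - 691*1/5593 = (2*(-71)*195)*(-1/4948) - 691/5593 = -27690*(-1/4948) - 691/5593 = 13845/2474 - 691/5593 = 75725551/13837082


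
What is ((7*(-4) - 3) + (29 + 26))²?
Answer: 576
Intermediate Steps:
((7*(-4) - 3) + (29 + 26))² = ((-28 - 3) + 55)² = (-31 + 55)² = 24² = 576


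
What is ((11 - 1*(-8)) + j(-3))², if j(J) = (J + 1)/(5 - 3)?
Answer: 324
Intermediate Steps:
j(J) = ½ + J/2 (j(J) = (1 + J)/2 = (1 + J)*(½) = ½ + J/2)
((11 - 1*(-8)) + j(-3))² = ((11 - 1*(-8)) + (½ + (½)*(-3)))² = ((11 + 8) + (½ - 3/2))² = (19 - 1)² = 18² = 324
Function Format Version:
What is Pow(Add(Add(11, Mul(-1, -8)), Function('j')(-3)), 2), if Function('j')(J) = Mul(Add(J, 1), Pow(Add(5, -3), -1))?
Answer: 324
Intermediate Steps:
Function('j')(J) = Add(Rational(1, 2), Mul(Rational(1, 2), J)) (Function('j')(J) = Mul(Add(1, J), Pow(2, -1)) = Mul(Add(1, J), Rational(1, 2)) = Add(Rational(1, 2), Mul(Rational(1, 2), J)))
Pow(Add(Add(11, Mul(-1, -8)), Function('j')(-3)), 2) = Pow(Add(Add(11, Mul(-1, -8)), Add(Rational(1, 2), Mul(Rational(1, 2), -3))), 2) = Pow(Add(Add(11, 8), Add(Rational(1, 2), Rational(-3, 2))), 2) = Pow(Add(19, -1), 2) = Pow(18, 2) = 324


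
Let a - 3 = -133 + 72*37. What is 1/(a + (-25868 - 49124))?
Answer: -1/72458 ≈ -1.3801e-5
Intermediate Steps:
a = 2534 (a = 3 + (-133 + 72*37) = 3 + (-133 + 2664) = 3 + 2531 = 2534)
1/(a + (-25868 - 49124)) = 1/(2534 + (-25868 - 49124)) = 1/(2534 - 74992) = 1/(-72458) = -1/72458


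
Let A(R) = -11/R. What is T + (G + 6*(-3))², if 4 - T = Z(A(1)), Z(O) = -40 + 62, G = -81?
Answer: 9783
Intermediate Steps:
Z(O) = 22
T = -18 (T = 4 - 1*22 = 4 - 22 = -18)
T + (G + 6*(-3))² = -18 + (-81 + 6*(-3))² = -18 + (-81 - 18)² = -18 + (-99)² = -18 + 9801 = 9783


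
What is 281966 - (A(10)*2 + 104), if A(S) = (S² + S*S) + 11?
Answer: 281440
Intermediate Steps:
A(S) = 11 + 2*S² (A(S) = (S² + S²) + 11 = 2*S² + 11 = 11 + 2*S²)
281966 - (A(10)*2 + 104) = 281966 - ((11 + 2*10²)*2 + 104) = 281966 - ((11 + 2*100)*2 + 104) = 281966 - ((11 + 200)*2 + 104) = 281966 - (211*2 + 104) = 281966 - (422 + 104) = 281966 - 1*526 = 281966 - 526 = 281440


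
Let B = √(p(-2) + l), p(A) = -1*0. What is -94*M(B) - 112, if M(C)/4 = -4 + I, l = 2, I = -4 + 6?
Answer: 640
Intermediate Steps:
I = 2
p(A) = 0
B = √2 (B = √(0 + 2) = √2 ≈ 1.4142)
M(C) = -8 (M(C) = 4*(-4 + 2) = 4*(-2) = -8)
-94*M(B) - 112 = -94*(-8) - 112 = 752 - 112 = 640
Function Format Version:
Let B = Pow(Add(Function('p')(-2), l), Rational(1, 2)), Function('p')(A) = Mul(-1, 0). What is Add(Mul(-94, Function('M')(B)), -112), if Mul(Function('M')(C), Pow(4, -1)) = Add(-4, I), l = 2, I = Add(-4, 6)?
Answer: 640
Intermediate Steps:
I = 2
Function('p')(A) = 0
B = Pow(2, Rational(1, 2)) (B = Pow(Add(0, 2), Rational(1, 2)) = Pow(2, Rational(1, 2)) ≈ 1.4142)
Function('M')(C) = -8 (Function('M')(C) = Mul(4, Add(-4, 2)) = Mul(4, -2) = -8)
Add(Mul(-94, Function('M')(B)), -112) = Add(Mul(-94, -8), -112) = Add(752, -112) = 640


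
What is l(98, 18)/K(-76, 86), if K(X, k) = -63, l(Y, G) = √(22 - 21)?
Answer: -1/63 ≈ -0.015873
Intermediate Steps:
l(Y, G) = 1 (l(Y, G) = √1 = 1)
l(98, 18)/K(-76, 86) = 1/(-63) = 1*(-1/63) = -1/63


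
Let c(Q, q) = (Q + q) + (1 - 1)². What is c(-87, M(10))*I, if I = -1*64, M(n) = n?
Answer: 4928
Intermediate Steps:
I = -64
c(Q, q) = Q + q (c(Q, q) = (Q + q) + 0² = (Q + q) + 0 = Q + q)
c(-87, M(10))*I = (-87 + 10)*(-64) = -77*(-64) = 4928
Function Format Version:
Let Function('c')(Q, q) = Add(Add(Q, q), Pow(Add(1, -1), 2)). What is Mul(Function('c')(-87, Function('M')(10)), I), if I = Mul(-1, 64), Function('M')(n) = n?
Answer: 4928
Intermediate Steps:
I = -64
Function('c')(Q, q) = Add(Q, q) (Function('c')(Q, q) = Add(Add(Q, q), Pow(0, 2)) = Add(Add(Q, q), 0) = Add(Q, q))
Mul(Function('c')(-87, Function('M')(10)), I) = Mul(Add(-87, 10), -64) = Mul(-77, -64) = 4928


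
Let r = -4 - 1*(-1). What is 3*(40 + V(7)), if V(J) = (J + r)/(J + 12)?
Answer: 2292/19 ≈ 120.63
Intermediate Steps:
r = -3 (r = -4 + 1 = -3)
V(J) = (-3 + J)/(12 + J) (V(J) = (J - 3)/(J + 12) = (-3 + J)/(12 + J))
3*(40 + V(7)) = 3*(40 + (-3 + 7)/(12 + 7)) = 3*(40 + 4/19) = 3*(764/19) = 2292/19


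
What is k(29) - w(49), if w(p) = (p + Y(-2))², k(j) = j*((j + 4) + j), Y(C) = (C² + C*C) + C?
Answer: -1227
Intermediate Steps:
Y(C) = C + 2*C² (Y(C) = (C² + C²) + C = 2*C² + C = C + 2*C²)
k(j) = j*(4 + 2*j) (k(j) = j*((4 + j) + j) = j*(4 + 2*j))
w(p) = (6 + p)² (w(p) = (p - 2*(1 + 2*(-2)))² = (p - 2*(1 - 4))² = (p - 2*(-3))² = (p + 6)² = (6 + p)²)
k(29) - w(49) = 2*29*(2 + 29) - (6 + 49)² = 2*29*31 - 1*55² = 1798 - 1*3025 = 1798 - 3025 = -1227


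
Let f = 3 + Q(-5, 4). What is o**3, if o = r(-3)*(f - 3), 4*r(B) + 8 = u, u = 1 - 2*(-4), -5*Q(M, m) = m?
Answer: -1/125 ≈ -0.0080000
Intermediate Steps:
Q(M, m) = -m/5
f = 11/5 (f = 3 - 1/5*4 = 3 - 4/5 = 11/5 ≈ 2.2000)
u = 9 (u = 1 + 8 = 9)
r(B) = 1/4 (r(B) = -2 + (1/4)*9 = -2 + 9/4 = 1/4)
o = -1/5 (o = (11/5 - 3)/4 = (1/4)*(-4/5) = -1/5 ≈ -0.20000)
o**3 = (-1/5)**3 = -1/125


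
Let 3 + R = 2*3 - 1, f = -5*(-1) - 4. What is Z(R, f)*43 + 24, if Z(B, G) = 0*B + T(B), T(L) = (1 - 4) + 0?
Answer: -105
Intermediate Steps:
f = 1 (f = 5 - 4 = 1)
T(L) = -3 (T(L) = -3 + 0 = -3)
R = 2 (R = -3 + (2*3 - 1) = -3 + (6 - 1) = -3 + 5 = 2)
Z(B, G) = -3 (Z(B, G) = 0*B - 3 = 0 - 3 = -3)
Z(R, f)*43 + 24 = -3*43 + 24 = -129 + 24 = -105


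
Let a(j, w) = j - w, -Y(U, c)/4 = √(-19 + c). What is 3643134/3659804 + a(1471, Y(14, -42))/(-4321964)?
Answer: 3935027605873/3954385283764 - I*√61/1080491 ≈ 0.9951 - 7.2284e-6*I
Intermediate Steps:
Y(U, c) = -4*√(-19 + c)
3643134/3659804 + a(1471, Y(14, -42))/(-4321964) = 3643134/3659804 + (1471 - (-4)*√(-19 - 42))/(-4321964) = 3643134*(1/3659804) + (1471 - (-4)*√(-61))*(-1/4321964) = 1821567/1829902 + (1471 - (-4)*I*√61)*(-1/4321964) = 1821567/1829902 + (1471 + 4*I*√61)*(-1/4321964) = 1821567/1829902 + (-1471/4321964 - I*√61/1080491) = 3935027605873/3954385283764 - I*√61/1080491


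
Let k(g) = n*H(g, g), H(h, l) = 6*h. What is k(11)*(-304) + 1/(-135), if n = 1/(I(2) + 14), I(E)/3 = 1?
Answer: -2708657/2295 ≈ -1180.2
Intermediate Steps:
I(E) = 3 (I(E) = 3*1 = 3)
n = 1/17 (n = 1/(3 + 14) = 1/17 ≈ 0.058824)
k(g) = 6*g/17 (k(g) = (6*g)/17 = 6*g/17)
k(11)*(-304) + 1/(-135) = ((6/17)*11)*(-304) + 1/(-135) = (66/17)*(-304) - 1/135 = -20064/17 - 1/135 = -2708657/2295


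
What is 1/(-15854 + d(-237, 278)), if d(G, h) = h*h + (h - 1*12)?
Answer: 1/61696 ≈ 1.6209e-5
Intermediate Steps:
d(G, h) = -12 + h + h² (d(G, h) = h² + (h - 12) = h² + (-12 + h) = -12 + h + h²)
1/(-15854 + d(-237, 278)) = 1/(-15854 + (-12 + 278 + 278²)) = 1/(-15854 + (-12 + 278 + 77284)) = 1/(-15854 + 77550) = 1/61696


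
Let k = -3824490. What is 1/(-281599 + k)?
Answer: -1/4106089 ≈ -2.4354e-7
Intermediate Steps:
1/(-281599 + k) = 1/(-281599 - 3824490) = 1/(-4106089) = -1/4106089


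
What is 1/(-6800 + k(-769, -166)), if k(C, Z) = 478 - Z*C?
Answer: -1/133976 ≈ -7.4640e-6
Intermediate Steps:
k(C, Z) = 478 - C*Z
1/(-6800 + k(-769, -166)) = 1/(-6800 + (478 - 1*(-769)*(-166))) = 1/(-6800 + (478 - 127654)) = 1/(-6800 - 127176) = 1/(-133976) = -1/133976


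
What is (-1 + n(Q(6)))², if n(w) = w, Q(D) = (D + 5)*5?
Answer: 2916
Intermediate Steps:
Q(D) = 25 + 5*D (Q(D) = (5 + D)*5 = 25 + 5*D)
(-1 + n(Q(6)))² = (-1 + (25 + 5*6))² = (-1 + (25 + 30))² = (-1 + 55)² = 54² = 2916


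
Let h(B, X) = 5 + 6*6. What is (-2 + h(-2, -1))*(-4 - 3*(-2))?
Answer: 78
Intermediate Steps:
h(B, X) = 41 (h(B, X) = 5 + 36 = 41)
(-2 + h(-2, -1))*(-4 - 3*(-2)) = (-2 + 41)*(-4 - 3*(-2)) = 39*(-4 + 6) = 39*2 = 78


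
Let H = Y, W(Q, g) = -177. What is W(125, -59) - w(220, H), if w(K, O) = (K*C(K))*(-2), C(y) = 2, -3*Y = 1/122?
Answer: 703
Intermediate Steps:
Y = -1/366 (Y = -1/3/122 = -1/3*1/122 = -1/366 ≈ -0.0027322)
H = -1/366 ≈ -0.0027322
w(K, O) = -4*K (w(K, O) = (K*2)*(-2) = (2*K)*(-2) = -4*K)
W(125, -59) - w(220, H) = -177 - (-4)*220 = -177 - 1*(-880) = -177 + 880 = 703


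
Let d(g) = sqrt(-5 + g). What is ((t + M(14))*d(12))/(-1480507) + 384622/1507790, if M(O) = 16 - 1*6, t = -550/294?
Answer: 192311/753895 - 1195*sqrt(7)/217634529 ≈ 0.25508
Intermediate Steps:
t = -275/147 (t = -550*1/294 = -275/147 ≈ -1.8707)
M(O) = 10 (M(O) = 16 - 6 = 10)
((t + M(14))*d(12))/(-1480507) + 384622/1507790 = ((-275/147 + 10)*sqrt(-5 + 12))/(-1480507) + 384622/1507790 = (1195*sqrt(7)/147)*(-1/1480507) + 384622*(1/1507790) = -1195*sqrt(7)/217634529 + 192311/753895 = 192311/753895 - 1195*sqrt(7)/217634529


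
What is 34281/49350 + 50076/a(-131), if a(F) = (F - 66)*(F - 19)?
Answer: 7742787/3240650 ≈ 2.3893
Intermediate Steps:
a(F) = (-66 + F)*(-19 + F)
34281/49350 + 50076/a(-131) = 34281/49350 + 50076/(1254 + (-131)**2 - 85*(-131)) = 34281*(1/49350) + 50076/(1254 + 17161 + 11135) = 11427/16450 + 50076/29550 = 11427/16450 + 50076*(1/29550) = 11427/16450 + 8346/4925 = 7742787/3240650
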